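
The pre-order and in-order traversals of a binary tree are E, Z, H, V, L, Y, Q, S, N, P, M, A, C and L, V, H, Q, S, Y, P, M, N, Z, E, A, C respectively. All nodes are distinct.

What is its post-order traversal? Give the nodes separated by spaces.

The first element of pre-order is the root; it splits in-order into left and right subtrees.
Root E: left subtree has 10 nodes {L, V, H, Q, S, Y, P, M, N, Z}, right has 2 {A, C}.
  Root Z: left subtree has 9 nodes {L, V, H, Q, S, Y, P, M, N}, right has 0 { }.
    Root H: left subtree has 2 nodes {L, V}, right has 6 {Q, S, Y, P, M, N}.
      Root V: left subtree has 1 node {L}, right has 0 { }.
      Root Y: left subtree has 2 nodes {Q, S}, right has 3 {P, M, N}.
        Root Q: left subtree has 0 nodes { }, right has 1 {S}.
        Root N: left subtree has 2 nodes {P, M}, right has 0 { }.
          Root P: left subtree has 0 nodes { }, right has 1 {M}.
  Root A: left subtree has 0 nodes { }, right has 1 {C}.

L V S Q M P N Y H Z C A E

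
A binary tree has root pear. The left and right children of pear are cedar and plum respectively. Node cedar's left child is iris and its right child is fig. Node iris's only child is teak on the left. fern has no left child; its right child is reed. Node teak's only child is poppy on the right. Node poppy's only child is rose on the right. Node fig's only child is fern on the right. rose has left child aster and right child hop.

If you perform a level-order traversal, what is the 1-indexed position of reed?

Level-order visits nodes level by level from the root, left to right within each level.
Level 0: pear
Level 1: cedar, plum
Level 2: iris, fig
Level 3: teak, fern
Level 4: poppy, reed
Level 5: rose
Level 6: aster, hop
Full level-order sequence: pear, cedar, plum, iris, fig, teak, fern, poppy, reed, rose, aster, hop.

9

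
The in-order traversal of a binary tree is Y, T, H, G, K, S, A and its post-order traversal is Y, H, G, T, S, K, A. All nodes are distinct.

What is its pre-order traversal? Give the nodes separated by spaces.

The last element of post-order is the root; it splits in-order into left and right subtrees.
Root A: left subtree has 6 nodes {Y, T, H, G, K, S}, right has 0 { }.
  Root K: left subtree has 4 nodes {Y, T, H, G}, right has 1 {S}.
    Root T: left subtree has 1 node {Y}, right has 2 {H, G}.
      Root G: left subtree has 1 node {H}, right has 0 { }.

A K T Y G H S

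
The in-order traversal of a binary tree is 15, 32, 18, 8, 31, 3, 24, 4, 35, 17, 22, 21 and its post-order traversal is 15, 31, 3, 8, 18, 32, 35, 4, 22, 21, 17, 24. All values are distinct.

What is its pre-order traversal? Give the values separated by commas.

The last element of post-order is the root; it splits in-order into left and right subtrees.
Root 24: left subtree has 6 nodes {15, 32, 18, 8, 31, 3}, right has 5 {4, 35, 17, 22, 21}.
  Root 32: left subtree has 1 node {15}, right has 4 {18, 8, 31, 3}.
    Root 18: left subtree has 0 nodes { }, right has 3 {8, 31, 3}.
      Root 8: left subtree has 0 nodes { }, right has 2 {31, 3}.
        Root 3: left subtree has 1 node {31}, right has 0 { }.
  Root 17: left subtree has 2 nodes {4, 35}, right has 2 {22, 21}.
    Root 4: left subtree has 0 nodes { }, right has 1 {35}.
    Root 21: left subtree has 1 node {22}, right has 0 { }.

24, 32, 15, 18, 8, 3, 31, 17, 4, 35, 21, 22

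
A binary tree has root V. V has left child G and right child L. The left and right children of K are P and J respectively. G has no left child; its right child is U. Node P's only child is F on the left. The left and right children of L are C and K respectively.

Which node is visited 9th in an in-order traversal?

In-order visits the left subtree, then the node, then the right subtree.
At V: go left to G.
  At G: no left child.
  Visit G.
  At G: go right to U.
    U is a leaf — visit U.
Visit V.
At V: go right to L.
  At L: go left to C.
    C is a leaf — visit C.
  Visit L.
  At L: go right to K.
    At K: go left to P.
      At P: go left to F.
        F is a leaf — visit F.
      Visit P.
      At P: no right child.
    Visit K.
    At K: go right to J.
      J is a leaf — visit J.
Full in-order sequence: G, U, V, C, L, F, P, K, J.

J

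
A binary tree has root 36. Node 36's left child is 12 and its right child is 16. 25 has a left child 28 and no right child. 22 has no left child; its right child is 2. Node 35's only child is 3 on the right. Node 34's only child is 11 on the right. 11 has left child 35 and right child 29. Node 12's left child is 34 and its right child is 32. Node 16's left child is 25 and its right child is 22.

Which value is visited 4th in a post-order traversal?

Post-order visits the left subtree, then the right subtree, then the node.
At 36: go left to 12.
  At 12: go left to 34.
    At 34: no left child.
    At 34: go right to 11.
      At 11: go left to 35.
        At 35: no left child.
        At 35: go right to 3.
          3 is a leaf — visit 3.
        Visit 35.
      At 11: go right to 29.
        29 is a leaf — visit 29.
      Visit 11.
    Visit 34.
  At 12: go right to 32.
    32 is a leaf — visit 32.
  Visit 12.
At 36: go right to 16.
  At 16: go left to 25.
    At 25: go left to 28.
      28 is a leaf — visit 28.
    At 25: no right child.
    Visit 25.
  At 16: go right to 22.
    At 22: no left child.
    At 22: go right to 2.
      2 is a leaf — visit 2.
    Visit 22.
  Visit 16.
Visit 36.
Full post-order sequence: 3, 35, 29, 11, 34, 32, 12, 28, 25, 2, 22, 16, 36.

11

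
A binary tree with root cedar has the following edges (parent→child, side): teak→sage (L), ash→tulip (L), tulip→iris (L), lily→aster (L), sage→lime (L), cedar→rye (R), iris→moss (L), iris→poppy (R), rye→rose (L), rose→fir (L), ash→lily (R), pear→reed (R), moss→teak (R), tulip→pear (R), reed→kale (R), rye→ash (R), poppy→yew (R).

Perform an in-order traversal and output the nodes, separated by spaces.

In-order visits the left subtree, then the node, then the right subtree.
At cedar: no left child.
Visit cedar.
At cedar: go right to rye.
  At rye: go left to rose.
    At rose: go left to fir.
      fir is a leaf — visit fir.
    Visit rose.
    At rose: no right child.
  Visit rye.
  At rye: go right to ash.
    At ash: go left to tulip.
      At tulip: go left to iris.
        At iris: go left to moss.
          At moss: no left child.
          Visit moss.
          At moss: go right to teak.
            At teak: go left to sage.
              At sage: go left to lime.
                lime is a leaf — visit lime.
              Visit sage.
              At sage: no right child.
            Visit teak.
            At teak: no right child.
        Visit iris.
        At iris: go right to poppy.
          At poppy: no left child.
          Visit poppy.
          At poppy: go right to yew.
            yew is a leaf — visit yew.
      Visit tulip.
      At tulip: go right to pear.
        At pear: no left child.
        Visit pear.
        At pear: go right to reed.
          At reed: no left child.
          Visit reed.
          At reed: go right to kale.
            kale is a leaf — visit kale.
    Visit ash.
    At ash: go right to lily.
      At lily: go left to aster.
        aster is a leaf — visit aster.
      Visit lily.
      At lily: no right child.

cedar fir rose rye moss lime sage teak iris poppy yew tulip pear reed kale ash aster lily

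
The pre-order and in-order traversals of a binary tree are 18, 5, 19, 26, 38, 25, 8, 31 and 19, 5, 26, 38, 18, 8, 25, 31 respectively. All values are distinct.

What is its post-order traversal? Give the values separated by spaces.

The first element of pre-order is the root; it splits in-order into left and right subtrees.
Root 18: left subtree has 4 nodes {19, 5, 26, 38}, right has 3 {8, 25, 31}.
  Root 5: left subtree has 1 node {19}, right has 2 {26, 38}.
    Root 26: left subtree has 0 nodes { }, right has 1 {38}.
  Root 25: left subtree has 1 node {8}, right has 1 {31}.

19 38 26 5 8 31 25 18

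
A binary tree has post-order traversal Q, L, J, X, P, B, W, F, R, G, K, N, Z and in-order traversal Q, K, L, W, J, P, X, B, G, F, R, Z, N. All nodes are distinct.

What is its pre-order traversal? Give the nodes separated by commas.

Z, K, Q, G, W, L, B, P, J, X, R, F, N

The last element of post-order is the root; it splits in-order into left and right subtrees.
Root Z: left subtree has 11 nodes {Q, K, L, W, J, P, X, B, G, F, R}, right has 1 {N}.
  Root K: left subtree has 1 node {Q}, right has 9 {L, W, J, P, X, B, G, F, R}.
    Root G: left subtree has 6 nodes {L, W, J, P, X, B}, right has 2 {F, R}.
      Root W: left subtree has 1 node {L}, right has 4 {J, P, X, B}.
        Root B: left subtree has 3 nodes {J, P, X}, right has 0 { }.
          Root P: left subtree has 1 node {J}, right has 1 {X}.
      Root R: left subtree has 1 node {F}, right has 0 { }.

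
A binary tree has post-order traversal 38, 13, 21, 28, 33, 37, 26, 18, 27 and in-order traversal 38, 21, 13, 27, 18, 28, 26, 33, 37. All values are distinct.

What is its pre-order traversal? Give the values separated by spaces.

The last element of post-order is the root; it splits in-order into left and right subtrees.
Root 27: left subtree has 3 nodes {38, 21, 13}, right has 5 {18, 28, 26, 33, 37}.
  Root 21: left subtree has 1 node {38}, right has 1 {13}.
  Root 18: left subtree has 0 nodes { }, right has 4 {28, 26, 33, 37}.
    Root 26: left subtree has 1 node {28}, right has 2 {33, 37}.
      Root 37: left subtree has 1 node {33}, right has 0 { }.

27 21 38 13 18 26 28 37 33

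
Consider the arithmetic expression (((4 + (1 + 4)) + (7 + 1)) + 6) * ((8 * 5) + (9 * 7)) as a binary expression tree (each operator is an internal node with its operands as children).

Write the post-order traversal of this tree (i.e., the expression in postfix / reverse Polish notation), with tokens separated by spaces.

4 1 4 + + 7 1 + + 6 + 8 5 * 9 7 * + *

Post-order on an expression tree gives postfix notation: for each operator, emit left operand, right operand, then the operator.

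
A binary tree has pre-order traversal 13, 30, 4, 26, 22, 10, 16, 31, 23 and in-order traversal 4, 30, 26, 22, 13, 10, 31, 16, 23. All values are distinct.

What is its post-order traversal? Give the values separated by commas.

4, 22, 26, 30, 31, 23, 16, 10, 13

The first element of pre-order is the root; it splits in-order into left and right subtrees.
Root 13: left subtree has 4 nodes {4, 30, 26, 22}, right has 4 {10, 31, 16, 23}.
  Root 30: left subtree has 1 node {4}, right has 2 {26, 22}.
    Root 26: left subtree has 0 nodes { }, right has 1 {22}.
  Root 10: left subtree has 0 nodes { }, right has 3 {31, 16, 23}.
    Root 16: left subtree has 1 node {31}, right has 1 {23}.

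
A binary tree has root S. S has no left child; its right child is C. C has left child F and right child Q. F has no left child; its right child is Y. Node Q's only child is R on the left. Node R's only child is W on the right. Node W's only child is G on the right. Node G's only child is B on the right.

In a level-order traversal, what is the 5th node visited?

Level-order visits nodes level by level from the root, left to right within each level.
Level 0: S
Level 1: C
Level 2: F, Q
Level 3: Y, R
Level 4: W
Level 5: G
Level 6: B
Full level-order sequence: S, C, F, Q, Y, R, W, G, B.

Y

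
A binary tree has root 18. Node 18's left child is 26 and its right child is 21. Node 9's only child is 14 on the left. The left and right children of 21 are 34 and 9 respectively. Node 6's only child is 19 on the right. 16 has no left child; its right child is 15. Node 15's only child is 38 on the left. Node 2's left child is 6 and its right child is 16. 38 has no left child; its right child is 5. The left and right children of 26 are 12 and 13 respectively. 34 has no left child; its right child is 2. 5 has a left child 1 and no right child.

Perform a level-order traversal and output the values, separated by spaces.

Level-order visits nodes level by level from the root, left to right within each level.
Level 0: 18
Level 1: 26, 21
Level 2: 12, 13, 34, 9
Level 3: 2, 14
Level 4: 6, 16
Level 5: 19, 15
Level 6: 38
Level 7: 5
Level 8: 1

18 26 21 12 13 34 9 2 14 6 16 19 15 38 5 1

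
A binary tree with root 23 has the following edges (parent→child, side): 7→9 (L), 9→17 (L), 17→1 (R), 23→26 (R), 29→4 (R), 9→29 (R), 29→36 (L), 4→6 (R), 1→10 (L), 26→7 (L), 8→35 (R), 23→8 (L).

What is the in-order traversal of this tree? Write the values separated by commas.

8, 35, 23, 17, 10, 1, 9, 36, 29, 4, 6, 7, 26

In-order visits the left subtree, then the node, then the right subtree.
At 23: go left to 8.
  At 8: no left child.
  Visit 8.
  At 8: go right to 35.
    35 is a leaf — visit 35.
Visit 23.
At 23: go right to 26.
  At 26: go left to 7.
    At 7: go left to 9.
      At 9: go left to 17.
        At 17: no left child.
        Visit 17.
        At 17: go right to 1.
          At 1: go left to 10.
            10 is a leaf — visit 10.
          Visit 1.
          At 1: no right child.
      Visit 9.
      At 9: go right to 29.
        At 29: go left to 36.
          36 is a leaf — visit 36.
        Visit 29.
        At 29: go right to 4.
          At 4: no left child.
          Visit 4.
          At 4: go right to 6.
            6 is a leaf — visit 6.
    Visit 7.
    At 7: no right child.
  Visit 26.
  At 26: no right child.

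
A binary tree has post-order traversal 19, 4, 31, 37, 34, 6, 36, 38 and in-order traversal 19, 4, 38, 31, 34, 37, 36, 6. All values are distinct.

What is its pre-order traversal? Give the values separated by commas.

The last element of post-order is the root; it splits in-order into left and right subtrees.
Root 38: left subtree has 2 nodes {19, 4}, right has 5 {31, 34, 37, 36, 6}.
  Root 4: left subtree has 1 node {19}, right has 0 { }.
  Root 36: left subtree has 3 nodes {31, 34, 37}, right has 1 {6}.
    Root 34: left subtree has 1 node {31}, right has 1 {37}.

38, 4, 19, 36, 34, 31, 37, 6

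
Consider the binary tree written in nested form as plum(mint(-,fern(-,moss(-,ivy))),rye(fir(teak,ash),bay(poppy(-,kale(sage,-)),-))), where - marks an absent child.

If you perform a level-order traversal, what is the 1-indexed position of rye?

Level-order visits nodes level by level from the root, left to right within each level.
Level 0: plum
Level 1: mint, rye
Level 2: fern, fir, bay
Level 3: moss, teak, ash, poppy
Level 4: ivy, kale
Level 5: sage
Full level-order sequence: plum, mint, rye, fern, fir, bay, moss, teak, ash, poppy, ivy, kale, sage.

3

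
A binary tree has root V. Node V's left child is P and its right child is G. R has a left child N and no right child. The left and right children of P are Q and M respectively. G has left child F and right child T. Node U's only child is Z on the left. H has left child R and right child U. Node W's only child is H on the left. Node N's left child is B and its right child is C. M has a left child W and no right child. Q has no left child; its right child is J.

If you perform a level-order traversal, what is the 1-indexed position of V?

1

Level-order visits nodes level by level from the root, left to right within each level.
Level 0: V
Level 1: P, G
Level 2: Q, M, F, T
Level 3: J, W
Level 4: H
Level 5: R, U
Level 6: N, Z
Level 7: B, C
Full level-order sequence: V, P, G, Q, M, F, T, J, W, H, R, U, N, Z, B, C.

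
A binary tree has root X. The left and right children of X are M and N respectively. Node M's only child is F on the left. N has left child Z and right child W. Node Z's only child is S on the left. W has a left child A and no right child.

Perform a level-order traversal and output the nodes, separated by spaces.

X M N F Z W S A

Level-order visits nodes level by level from the root, left to right within each level.
Level 0: X
Level 1: M, N
Level 2: F, Z, W
Level 3: S, A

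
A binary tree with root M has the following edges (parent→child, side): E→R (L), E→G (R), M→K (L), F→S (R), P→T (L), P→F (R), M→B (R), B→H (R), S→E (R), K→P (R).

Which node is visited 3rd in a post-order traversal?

G

Post-order visits the left subtree, then the right subtree, then the node.
At M: go left to K.
  At K: no left child.
  At K: go right to P.
    At P: go left to T.
      T is a leaf — visit T.
    At P: go right to F.
      At F: no left child.
      At F: go right to S.
        At S: no left child.
        At S: go right to E.
          At E: go left to R.
            R is a leaf — visit R.
          At E: go right to G.
            G is a leaf — visit G.
          Visit E.
        Visit S.
      Visit F.
    Visit P.
  Visit K.
At M: go right to B.
  At B: no left child.
  At B: go right to H.
    H is a leaf — visit H.
  Visit B.
Visit M.
Full post-order sequence: T, R, G, E, S, F, P, K, H, B, M.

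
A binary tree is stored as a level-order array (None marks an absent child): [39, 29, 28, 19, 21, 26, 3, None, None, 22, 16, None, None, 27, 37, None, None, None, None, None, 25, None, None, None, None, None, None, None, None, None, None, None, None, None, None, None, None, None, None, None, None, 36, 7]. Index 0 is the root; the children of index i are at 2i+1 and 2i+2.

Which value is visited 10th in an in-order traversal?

In-order visits the left subtree, then the node, then the right subtree.
At 39: go left to 29.
  At 29: go left to 19.
    19 is a leaf — visit 19.
  Visit 29.
  At 29: go right to 21.
    At 21: go left to 22.
      At 22: no left child.
      Visit 22.
      At 22: go right to 25.
        At 25: go left to 36.
          36 is a leaf — visit 36.
        Visit 25.
        At 25: go right to 7.
          7 is a leaf — visit 7.
    Visit 21.
    At 21: go right to 16.
      16 is a leaf — visit 16.
Visit 39.
At 39: go right to 28.
  At 28: go left to 26.
    26 is a leaf — visit 26.
  Visit 28.
  At 28: go right to 3.
    At 3: go left to 27.
      27 is a leaf — visit 27.
    Visit 3.
    At 3: go right to 37.
      37 is a leaf — visit 37.
Full in-order sequence: 19, 29, 22, 36, 25, 7, 21, 16, 39, 26, 28, 27, 3, 37.

26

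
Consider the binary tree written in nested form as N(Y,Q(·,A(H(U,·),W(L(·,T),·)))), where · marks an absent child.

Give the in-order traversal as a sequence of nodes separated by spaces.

In-order visits the left subtree, then the node, then the right subtree.
At N: go left to Y.
  Y is a leaf — visit Y.
Visit N.
At N: go right to Q.
  At Q: no left child.
  Visit Q.
  At Q: go right to A.
    At A: go left to H.
      At H: go left to U.
        U is a leaf — visit U.
      Visit H.
      At H: no right child.
    Visit A.
    At A: go right to W.
      At W: go left to L.
        At L: no left child.
        Visit L.
        At L: go right to T.
          T is a leaf — visit T.
      Visit W.
      At W: no right child.

Y N Q U H A L T W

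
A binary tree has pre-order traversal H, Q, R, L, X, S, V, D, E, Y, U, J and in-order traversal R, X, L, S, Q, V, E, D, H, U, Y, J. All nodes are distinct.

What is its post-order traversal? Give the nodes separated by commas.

The first element of pre-order is the root; it splits in-order into left and right subtrees.
Root H: left subtree has 8 nodes {R, X, L, S, Q, V, E, D}, right has 3 {U, Y, J}.
  Root Q: left subtree has 4 nodes {R, X, L, S}, right has 3 {V, E, D}.
    Root R: left subtree has 0 nodes { }, right has 3 {X, L, S}.
      Root L: left subtree has 1 node {X}, right has 1 {S}.
    Root V: left subtree has 0 nodes { }, right has 2 {E, D}.
      Root D: left subtree has 1 node {E}, right has 0 { }.
  Root Y: left subtree has 1 node {U}, right has 1 {J}.

X, S, L, R, E, D, V, Q, U, J, Y, H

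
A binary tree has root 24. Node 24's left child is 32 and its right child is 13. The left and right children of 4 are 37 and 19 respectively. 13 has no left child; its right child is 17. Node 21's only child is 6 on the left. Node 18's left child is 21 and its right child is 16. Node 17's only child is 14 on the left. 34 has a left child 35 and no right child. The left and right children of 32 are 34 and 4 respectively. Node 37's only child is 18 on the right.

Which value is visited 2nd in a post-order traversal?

34

Post-order visits the left subtree, then the right subtree, then the node.
At 24: go left to 32.
  At 32: go left to 34.
    At 34: go left to 35.
      35 is a leaf — visit 35.
    At 34: no right child.
    Visit 34.
  At 32: go right to 4.
    At 4: go left to 37.
      At 37: no left child.
      At 37: go right to 18.
        At 18: go left to 21.
          At 21: go left to 6.
            6 is a leaf — visit 6.
          At 21: no right child.
          Visit 21.
        At 18: go right to 16.
          16 is a leaf — visit 16.
        Visit 18.
      Visit 37.
    At 4: go right to 19.
      19 is a leaf — visit 19.
    Visit 4.
  Visit 32.
At 24: go right to 13.
  At 13: no left child.
  At 13: go right to 17.
    At 17: go left to 14.
      14 is a leaf — visit 14.
    At 17: no right child.
    Visit 17.
  Visit 13.
Visit 24.
Full post-order sequence: 35, 34, 6, 21, 16, 18, 37, 19, 4, 32, 14, 17, 13, 24.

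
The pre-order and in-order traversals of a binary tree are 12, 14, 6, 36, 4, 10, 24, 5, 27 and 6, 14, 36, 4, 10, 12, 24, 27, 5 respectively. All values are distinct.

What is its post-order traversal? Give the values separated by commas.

6, 10, 4, 36, 14, 27, 5, 24, 12

The first element of pre-order is the root; it splits in-order into left and right subtrees.
Root 12: left subtree has 5 nodes {6, 14, 36, 4, 10}, right has 3 {24, 27, 5}.
  Root 14: left subtree has 1 node {6}, right has 3 {36, 4, 10}.
    Root 36: left subtree has 0 nodes { }, right has 2 {4, 10}.
      Root 4: left subtree has 0 nodes { }, right has 1 {10}.
  Root 24: left subtree has 0 nodes { }, right has 2 {27, 5}.
    Root 5: left subtree has 1 node {27}, right has 0 { }.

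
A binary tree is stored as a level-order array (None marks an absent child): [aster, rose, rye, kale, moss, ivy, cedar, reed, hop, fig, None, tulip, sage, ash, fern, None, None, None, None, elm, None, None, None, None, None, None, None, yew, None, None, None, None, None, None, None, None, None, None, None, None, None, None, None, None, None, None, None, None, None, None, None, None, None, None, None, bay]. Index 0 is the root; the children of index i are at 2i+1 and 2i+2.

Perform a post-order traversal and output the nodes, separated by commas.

reed, hop, kale, elm, fig, moss, rose, tulip, sage, ivy, bay, yew, ash, fern, cedar, rye, aster

Post-order visits the left subtree, then the right subtree, then the node.
At aster: go left to rose.
  At rose: go left to kale.
    At kale: go left to reed.
      reed is a leaf — visit reed.
    At kale: go right to hop.
      hop is a leaf — visit hop.
    Visit kale.
  At rose: go right to moss.
    At moss: go left to fig.
      At fig: go left to elm.
        elm is a leaf — visit elm.
      At fig: no right child.
      Visit fig.
    At moss: no right child.
    Visit moss.
  Visit rose.
At aster: go right to rye.
  At rye: go left to ivy.
    At ivy: go left to tulip.
      tulip is a leaf — visit tulip.
    At ivy: go right to sage.
      sage is a leaf — visit sage.
    Visit ivy.
  At rye: go right to cedar.
    At cedar: go left to ash.
      At ash: go left to yew.
        At yew: go left to bay.
          bay is a leaf — visit bay.
        At yew: no right child.
        Visit yew.
      At ash: no right child.
      Visit ash.
    At cedar: go right to fern.
      fern is a leaf — visit fern.
    Visit cedar.
  Visit rye.
Visit aster.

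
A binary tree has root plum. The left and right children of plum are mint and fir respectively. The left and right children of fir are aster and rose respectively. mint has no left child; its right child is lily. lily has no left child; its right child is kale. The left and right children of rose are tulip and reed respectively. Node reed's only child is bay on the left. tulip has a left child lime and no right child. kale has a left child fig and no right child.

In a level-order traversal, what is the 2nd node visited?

mint

Level-order visits nodes level by level from the root, left to right within each level.
Level 0: plum
Level 1: mint, fir
Level 2: lily, aster, rose
Level 3: kale, tulip, reed
Level 4: fig, lime, bay
Full level-order sequence: plum, mint, fir, lily, aster, rose, kale, tulip, reed, fig, lime, bay.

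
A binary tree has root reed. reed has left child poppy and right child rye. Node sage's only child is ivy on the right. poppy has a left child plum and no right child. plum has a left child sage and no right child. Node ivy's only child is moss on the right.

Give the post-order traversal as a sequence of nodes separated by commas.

Post-order visits the left subtree, then the right subtree, then the node.
At reed: go left to poppy.
  At poppy: go left to plum.
    At plum: go left to sage.
      At sage: no left child.
      At sage: go right to ivy.
        At ivy: no left child.
        At ivy: go right to moss.
          moss is a leaf — visit moss.
        Visit ivy.
      Visit sage.
    At plum: no right child.
    Visit plum.
  At poppy: no right child.
  Visit poppy.
At reed: go right to rye.
  rye is a leaf — visit rye.
Visit reed.

moss, ivy, sage, plum, poppy, rye, reed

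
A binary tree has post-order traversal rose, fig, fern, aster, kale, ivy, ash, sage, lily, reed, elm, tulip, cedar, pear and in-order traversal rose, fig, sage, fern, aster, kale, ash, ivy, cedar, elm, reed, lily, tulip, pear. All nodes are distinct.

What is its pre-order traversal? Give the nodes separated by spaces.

pear cedar sage fig rose ash kale aster fern ivy tulip elm reed lily

The last element of post-order is the root; it splits in-order into left and right subtrees.
Root pear: left subtree has 13 nodes {rose, fig, sage, fern, aster, kale, ash, ivy, cedar, elm, reed, lily, tulip}, right has 0 { }.
  Root cedar: left subtree has 8 nodes {rose, fig, sage, fern, aster, kale, ash, ivy}, right has 4 {elm, reed, lily, tulip}.
    Root sage: left subtree has 2 nodes {rose, fig}, right has 5 {fern, aster, kale, ash, ivy}.
      Root fig: left subtree has 1 node {rose}, right has 0 { }.
      Root ash: left subtree has 3 nodes {fern, aster, kale}, right has 1 {ivy}.
        Root kale: left subtree has 2 nodes {fern, aster}, right has 0 { }.
          Root aster: left subtree has 1 node {fern}, right has 0 { }.
    Root tulip: left subtree has 3 nodes {elm, reed, lily}, right has 0 { }.
      Root elm: left subtree has 0 nodes { }, right has 2 {reed, lily}.
        Root reed: left subtree has 0 nodes { }, right has 1 {lily}.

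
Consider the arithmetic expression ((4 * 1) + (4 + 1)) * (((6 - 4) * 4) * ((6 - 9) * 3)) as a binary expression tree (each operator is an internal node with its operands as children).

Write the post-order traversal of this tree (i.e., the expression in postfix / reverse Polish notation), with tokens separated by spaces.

Post-order on an expression tree gives postfix notation: for each operator, emit left operand, right operand, then the operator.

4 1 * 4 1 + + 6 4 - 4 * 6 9 - 3 * * *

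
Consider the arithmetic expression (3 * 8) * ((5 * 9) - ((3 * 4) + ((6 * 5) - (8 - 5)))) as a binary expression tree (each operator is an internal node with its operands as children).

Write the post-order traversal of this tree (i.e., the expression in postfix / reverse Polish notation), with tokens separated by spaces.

Post-order on an expression tree gives postfix notation: for each operator, emit left operand, right operand, then the operator.

3 8 * 5 9 * 3 4 * 6 5 * 8 5 - - + - *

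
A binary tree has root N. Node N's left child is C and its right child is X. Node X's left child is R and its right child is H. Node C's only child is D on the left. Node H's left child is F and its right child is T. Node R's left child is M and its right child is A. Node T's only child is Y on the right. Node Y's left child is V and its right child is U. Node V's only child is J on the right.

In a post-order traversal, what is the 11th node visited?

T

Post-order visits the left subtree, then the right subtree, then the node.
At N: go left to C.
  At C: go left to D.
    D is a leaf — visit D.
  At C: no right child.
  Visit C.
At N: go right to X.
  At X: go left to R.
    At R: go left to M.
      M is a leaf — visit M.
    At R: go right to A.
      A is a leaf — visit A.
    Visit R.
  At X: go right to H.
    At H: go left to F.
      F is a leaf — visit F.
    At H: go right to T.
      At T: no left child.
      At T: go right to Y.
        At Y: go left to V.
          At V: no left child.
          At V: go right to J.
            J is a leaf — visit J.
          Visit V.
        At Y: go right to U.
          U is a leaf — visit U.
        Visit Y.
      Visit T.
    Visit H.
  Visit X.
Visit N.
Full post-order sequence: D, C, M, A, R, F, J, V, U, Y, T, H, X, N.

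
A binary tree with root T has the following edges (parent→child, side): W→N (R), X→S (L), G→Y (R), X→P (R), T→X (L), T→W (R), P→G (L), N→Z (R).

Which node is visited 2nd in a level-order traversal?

Level-order visits nodes level by level from the root, left to right within each level.
Level 0: T
Level 1: X, W
Level 2: S, P, N
Level 3: G, Z
Level 4: Y
Full level-order sequence: T, X, W, S, P, N, G, Z, Y.

X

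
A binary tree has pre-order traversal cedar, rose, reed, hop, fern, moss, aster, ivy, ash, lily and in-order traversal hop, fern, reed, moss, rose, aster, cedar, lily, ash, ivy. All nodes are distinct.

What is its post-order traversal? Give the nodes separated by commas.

The first element of pre-order is the root; it splits in-order into left and right subtrees.
Root cedar: left subtree has 6 nodes {hop, fern, reed, moss, rose, aster}, right has 3 {lily, ash, ivy}.
  Root rose: left subtree has 4 nodes {hop, fern, reed, moss}, right has 1 {aster}.
    Root reed: left subtree has 2 nodes {hop, fern}, right has 1 {moss}.
      Root hop: left subtree has 0 nodes { }, right has 1 {fern}.
  Root ivy: left subtree has 2 nodes {lily, ash}, right has 0 { }.
    Root ash: left subtree has 1 node {lily}, right has 0 { }.

fern, hop, moss, reed, aster, rose, lily, ash, ivy, cedar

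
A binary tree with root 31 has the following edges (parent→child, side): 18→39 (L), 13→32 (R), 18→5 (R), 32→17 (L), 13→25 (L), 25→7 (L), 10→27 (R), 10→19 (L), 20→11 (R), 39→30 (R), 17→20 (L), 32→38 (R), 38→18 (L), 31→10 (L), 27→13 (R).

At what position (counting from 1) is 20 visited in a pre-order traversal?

Pre-order visits the node, then its left subtree, then its right subtree.
Visit 31.
At 31: go left to 10.
  Visit 10.
  At 10: go left to 19.
    19 is a leaf — visit 19.
  At 10: go right to 27.
    Visit 27.
    At 27: no left child.
    At 27: go right to 13.
      Visit 13.
      At 13: go left to 25.
        Visit 25.
        At 25: go left to 7.
          7 is a leaf — visit 7.
        At 25: no right child.
      At 13: go right to 32.
        Visit 32.
        At 32: go left to 17.
          Visit 17.
          At 17: go left to 20.
            Visit 20.
            At 20: no left child.
            At 20: go right to 11.
              11 is a leaf — visit 11.
          At 17: no right child.
        At 32: go right to 38.
          Visit 38.
          At 38: go left to 18.
            Visit 18.
            At 18: go left to 39.
              Visit 39.
              At 39: no left child.
              At 39: go right to 30.
                30 is a leaf — visit 30.
            At 18: go right to 5.
              5 is a leaf — visit 5.
          At 38: no right child.
At 31: no right child.
Full pre-order sequence: 31, 10, 19, 27, 13, 25, 7, 32, 17, 20, 11, 38, 18, 39, 30, 5.

10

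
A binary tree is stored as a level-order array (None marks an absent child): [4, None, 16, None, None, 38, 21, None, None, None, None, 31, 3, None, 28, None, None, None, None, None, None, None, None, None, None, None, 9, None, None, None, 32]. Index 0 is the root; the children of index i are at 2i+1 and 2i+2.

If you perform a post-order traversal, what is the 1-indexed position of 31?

Post-order visits the left subtree, then the right subtree, then the node.
At 4: no left child.
At 4: go right to 16.
  At 16: go left to 38.
    At 38: go left to 31.
      31 is a leaf — visit 31.
    At 38: go right to 3.
      At 3: no left child.
      At 3: go right to 9.
        9 is a leaf — visit 9.
      Visit 3.
    Visit 38.
  At 16: go right to 21.
    At 21: no left child.
    At 21: go right to 28.
      At 28: no left child.
      At 28: go right to 32.
        32 is a leaf — visit 32.
      Visit 28.
    Visit 21.
  Visit 16.
Visit 4.
Full post-order sequence: 31, 9, 3, 38, 32, 28, 21, 16, 4.

1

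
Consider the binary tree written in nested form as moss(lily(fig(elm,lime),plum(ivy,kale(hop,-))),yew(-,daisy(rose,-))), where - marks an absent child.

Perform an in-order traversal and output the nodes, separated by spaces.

In-order visits the left subtree, then the node, then the right subtree.
At moss: go left to lily.
  At lily: go left to fig.
    At fig: go left to elm.
      elm is a leaf — visit elm.
    Visit fig.
    At fig: go right to lime.
      lime is a leaf — visit lime.
  Visit lily.
  At lily: go right to plum.
    At plum: go left to ivy.
      ivy is a leaf — visit ivy.
    Visit plum.
    At plum: go right to kale.
      At kale: go left to hop.
        hop is a leaf — visit hop.
      Visit kale.
      At kale: no right child.
Visit moss.
At moss: go right to yew.
  At yew: no left child.
  Visit yew.
  At yew: go right to daisy.
    At daisy: go left to rose.
      rose is a leaf — visit rose.
    Visit daisy.
    At daisy: no right child.

elm fig lime lily ivy plum hop kale moss yew rose daisy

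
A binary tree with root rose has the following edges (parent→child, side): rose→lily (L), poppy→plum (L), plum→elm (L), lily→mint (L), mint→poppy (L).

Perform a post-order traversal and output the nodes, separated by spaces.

elm plum poppy mint lily rose

Post-order visits the left subtree, then the right subtree, then the node.
At rose: go left to lily.
  At lily: go left to mint.
    At mint: go left to poppy.
      At poppy: go left to plum.
        At plum: go left to elm.
          elm is a leaf — visit elm.
        At plum: no right child.
        Visit plum.
      At poppy: no right child.
      Visit poppy.
    At mint: no right child.
    Visit mint.
  At lily: no right child.
  Visit lily.
At rose: no right child.
Visit rose.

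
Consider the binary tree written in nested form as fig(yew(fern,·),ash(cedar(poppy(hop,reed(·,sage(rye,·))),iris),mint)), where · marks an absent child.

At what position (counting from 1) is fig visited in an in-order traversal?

In-order visits the left subtree, then the node, then the right subtree.
At fig: go left to yew.
  At yew: go left to fern.
    fern is a leaf — visit fern.
  Visit yew.
  At yew: no right child.
Visit fig.
At fig: go right to ash.
  At ash: go left to cedar.
    At cedar: go left to poppy.
      At poppy: go left to hop.
        hop is a leaf — visit hop.
      Visit poppy.
      At poppy: go right to reed.
        At reed: no left child.
        Visit reed.
        At reed: go right to sage.
          At sage: go left to rye.
            rye is a leaf — visit rye.
          Visit sage.
          At sage: no right child.
    Visit cedar.
    At cedar: go right to iris.
      iris is a leaf — visit iris.
  Visit ash.
  At ash: go right to mint.
    mint is a leaf — visit mint.
Full in-order sequence: fern, yew, fig, hop, poppy, reed, rye, sage, cedar, iris, ash, mint.

3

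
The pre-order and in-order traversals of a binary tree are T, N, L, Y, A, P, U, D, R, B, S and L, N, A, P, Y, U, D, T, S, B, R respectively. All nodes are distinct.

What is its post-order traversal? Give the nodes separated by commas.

L, P, A, D, U, Y, N, S, B, R, T

The first element of pre-order is the root; it splits in-order into left and right subtrees.
Root T: left subtree has 7 nodes {L, N, A, P, Y, U, D}, right has 3 {S, B, R}.
  Root N: left subtree has 1 node {L}, right has 5 {A, P, Y, U, D}.
    Root Y: left subtree has 2 nodes {A, P}, right has 2 {U, D}.
      Root A: left subtree has 0 nodes { }, right has 1 {P}.
      Root U: left subtree has 0 nodes { }, right has 1 {D}.
  Root R: left subtree has 2 nodes {S, B}, right has 0 { }.
    Root B: left subtree has 1 node {S}, right has 0 { }.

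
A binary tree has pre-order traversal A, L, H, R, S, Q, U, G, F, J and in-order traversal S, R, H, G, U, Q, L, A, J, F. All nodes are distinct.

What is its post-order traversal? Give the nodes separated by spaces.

The first element of pre-order is the root; it splits in-order into left and right subtrees.
Root A: left subtree has 7 nodes {S, R, H, G, U, Q, L}, right has 2 {J, F}.
  Root L: left subtree has 6 nodes {S, R, H, G, U, Q}, right has 0 { }.
    Root H: left subtree has 2 nodes {S, R}, right has 3 {G, U, Q}.
      Root R: left subtree has 1 node {S}, right has 0 { }.
      Root Q: left subtree has 2 nodes {G, U}, right has 0 { }.
        Root U: left subtree has 1 node {G}, right has 0 { }.
  Root F: left subtree has 1 node {J}, right has 0 { }.

S R G U Q H L J F A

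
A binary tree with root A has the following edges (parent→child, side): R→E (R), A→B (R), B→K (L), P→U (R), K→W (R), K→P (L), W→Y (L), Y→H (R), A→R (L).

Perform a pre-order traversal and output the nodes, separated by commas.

A, R, E, B, K, P, U, W, Y, H

Pre-order visits the node, then its left subtree, then its right subtree.
Visit A.
At A: go left to R.
  Visit R.
  At R: no left child.
  At R: go right to E.
    E is a leaf — visit E.
At A: go right to B.
  Visit B.
  At B: go left to K.
    Visit K.
    At K: go left to P.
      Visit P.
      At P: no left child.
      At P: go right to U.
        U is a leaf — visit U.
    At K: go right to W.
      Visit W.
      At W: go left to Y.
        Visit Y.
        At Y: no left child.
        At Y: go right to H.
          H is a leaf — visit H.
      At W: no right child.
  At B: no right child.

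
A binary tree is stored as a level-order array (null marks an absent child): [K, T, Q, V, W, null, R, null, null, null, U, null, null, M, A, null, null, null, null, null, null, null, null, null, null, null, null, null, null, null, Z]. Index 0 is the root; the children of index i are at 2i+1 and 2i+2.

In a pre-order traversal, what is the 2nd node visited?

T

Pre-order visits the node, then its left subtree, then its right subtree.
Visit K.
At K: go left to T.
  Visit T.
  At T: go left to V.
    V is a leaf — visit V.
  At T: go right to W.
    Visit W.
    At W: no left child.
    At W: go right to U.
      U is a leaf — visit U.
At K: go right to Q.
  Visit Q.
  At Q: no left child.
  At Q: go right to R.
    Visit R.
    At R: go left to M.
      M is a leaf — visit M.
    At R: go right to A.
      Visit A.
      At A: no left child.
      At A: go right to Z.
        Z is a leaf — visit Z.
Full pre-order sequence: K, T, V, W, U, Q, R, M, A, Z.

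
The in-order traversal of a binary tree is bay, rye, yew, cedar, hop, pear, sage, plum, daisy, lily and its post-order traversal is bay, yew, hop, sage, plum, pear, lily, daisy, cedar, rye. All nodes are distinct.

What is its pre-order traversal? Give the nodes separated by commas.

rye, bay, cedar, yew, daisy, pear, hop, plum, sage, lily

The last element of post-order is the root; it splits in-order into left and right subtrees.
Root rye: left subtree has 1 node {bay}, right has 8 {yew, cedar, hop, pear, sage, plum, daisy, lily}.
  Root cedar: left subtree has 1 node {yew}, right has 6 {hop, pear, sage, plum, daisy, lily}.
    Root daisy: left subtree has 4 nodes {hop, pear, sage, plum}, right has 1 {lily}.
      Root pear: left subtree has 1 node {hop}, right has 2 {sage, plum}.
        Root plum: left subtree has 1 node {sage}, right has 0 { }.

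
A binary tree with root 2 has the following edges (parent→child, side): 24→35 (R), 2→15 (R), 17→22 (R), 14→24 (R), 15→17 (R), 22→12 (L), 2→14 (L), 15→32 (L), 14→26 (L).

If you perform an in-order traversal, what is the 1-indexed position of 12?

In-order visits the left subtree, then the node, then the right subtree.
At 2: go left to 14.
  At 14: go left to 26.
    26 is a leaf — visit 26.
  Visit 14.
  At 14: go right to 24.
    At 24: no left child.
    Visit 24.
    At 24: go right to 35.
      35 is a leaf — visit 35.
Visit 2.
At 2: go right to 15.
  At 15: go left to 32.
    32 is a leaf — visit 32.
  Visit 15.
  At 15: go right to 17.
    At 17: no left child.
    Visit 17.
    At 17: go right to 22.
      At 22: go left to 12.
        12 is a leaf — visit 12.
      Visit 22.
      At 22: no right child.
Full in-order sequence: 26, 14, 24, 35, 2, 32, 15, 17, 12, 22.

9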